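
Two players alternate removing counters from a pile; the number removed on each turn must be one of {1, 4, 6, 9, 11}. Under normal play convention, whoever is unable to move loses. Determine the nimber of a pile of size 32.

G(0) = 0
G(1) = mex{0} = 1
G(2) = mex{1} = 0
G(3) = mex{0} = 1
G(4) = mex{1,0} = 2
G(5) = mex{2,1} = 0
G(6) = mex{0,0,0} = 1
G(7) = mex{1,1,1} = 0
G(8) = mex{0,2,0} = 1
G(9) = mex{1,0,1,0} = 2
G(10) = mex{2,1,2,1} = 0
G(11) = mex{0,0,0,0,0} = 1
G(12) = mex{1,1,1,1,1} = 0
G(13) = mex{0,2,0,2,0} = 1
G(14) = mex{1,0,1,0,1} = 2
G(15) = mex{2,1,2,1,2} = 0
G(16) = mex{0,0,0,0,0} = 1
G(17) = mex{1,1,1,1,1} = 0
G(18) = mex{0,2,0,2,0} = 1
G(19) = mex{1,0,1,0,1} = 2
G(20) = mex{2,1,2,1,2} = 0
G(21) = mex{0,0,0,0,0} = 1
G(22) = mex{1,1,1,1,1} = 0
G(23) = mex{0,2,0,2,0} = 1
G(24) = mex{1,0,1,0,1} = 2
G(25) = mex{2,1,2,1,2} = 0
G(26) = mex{0,0,0,0,0} = 1
G(27) = mex{1,1,1,1,1} = 0
G(28) = mex{0,2,0,2,0} = 1
G(29) = mex{1,0,1,0,1} = 2
G(30) = mex{2,1,2,1,2} = 0
G(31) = mex{0,0,0,0,0} = 1
G(32) = mex{1,1,1,1,1} = 0

0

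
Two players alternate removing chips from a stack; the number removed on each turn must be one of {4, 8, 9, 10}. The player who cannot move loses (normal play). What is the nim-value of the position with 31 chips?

0

G(0) = 0
G(1) = mex{} = 0
G(2) = mex{} = 0
G(3) = mex{} = 0
G(4) = mex{0} = 1
G(5) = mex{0} = 1
G(6) = mex{0} = 1
G(7) = mex{0} = 1
G(8) = mex{1,0} = 2
G(9) = mex{1,0,0} = 2
G(10) = mex{1,0,0,0} = 2
G(11) = mex{1,0,0,0} = 2
G(12) = mex{2,1,0,0} = 3
G(13) = mex{2,1,1,0} = 3
G(14) = mex{2,1,1,1} = 0
G(15) = mex{2,1,1,1} = 0
G(16) = mex{3,2,1,1} = 0
G(17) = mex{3,2,2,1} = 0
G(18) = mex{0,2,2,2} = 1
G(19) = mex{0,2,2,2} = 1
G(20) = mex{0,3,2,2} = 1
G(21) = mex{0,3,3,2} = 1
G(22) = mex{1,0,3,3} = 2
G(23) = mex{1,0,0,3} = 2
G(24) = mex{1,0,0,0} = 2
G(25) = mex{1,0,0,0} = 2
G(26) = mex{2,1,0,0} = 3
G(27) = mex{2,1,1,0} = 3
G(28) = mex{2,1,1,1} = 0
G(29) = mex{2,1,1,1} = 0
G(30) = mex{3,2,1,1} = 0
G(31) = mex{3,2,2,1} = 0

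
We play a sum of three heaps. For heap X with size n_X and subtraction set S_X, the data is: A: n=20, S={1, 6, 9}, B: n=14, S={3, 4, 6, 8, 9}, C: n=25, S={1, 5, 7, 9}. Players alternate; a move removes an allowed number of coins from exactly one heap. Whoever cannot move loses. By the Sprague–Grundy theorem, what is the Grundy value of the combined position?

Heap A, S = {1, 6, 9}:
n :  0  1  2  3  4  5  6  7  8  9 10 11 12 13 14 15 16 17 18 19 20
G :  0  1  0  1  0  1  2  0  1  2  3  2  0  1  0  1  2  0  1  0  1
G_A(20) = 1.
Heap B, S = {3, 4, 6, 8, 9}:
G(0) = 0
G(1) = mex{} = 0
G(2) = mex{} = 0
G(3) = mex{0} = 1
G(4) = mex{0,0} = 1
G(5) = mex{0,0} = 1
G(6) = mex{1,0,0} = 2
G(7) = mex{1,1,0} = 2
G(8) = mex{1,1,0,0} = 2
G(9) = mex{2,1,1,0,0} = 3
G(10) = mex{2,2,1,0,0} = 3
G(11) = mex{2,2,1,1,0} = 3
G(12) = mex{3,2,2,1,1} = 0
G(13) = mex{3,3,2,1,1} = 0
G(14) = mex{3,3,2,2,1} = 0
G_B(14) = 0.
Heap C, S = {1, 5, 7, 9}:
G(0) = 0
G(1) = mex{0} = 1
G(2) = mex{1} = 0
G(3) = mex{0} = 1
G(4) = mex{1} = 0
G(5) = mex{0,0} = 1
G(6) = mex{1,1} = 0
G(7) = mex{0,0,0} = 1
G(8) = mex{1,1,1} = 0
G(9) = mex{0,0,0,0} = 1
G(10) = mex{1,1,1,1} = 0
G(11) = mex{0,0,0,0} = 1
G(12) = mex{1,1,1,1} = 0
G(13) = mex{0,0,0,0} = 1
G(14) = mex{1,1,1,1} = 0
G(15) = mex{0,0,0,0} = 1
G(16) = mex{1,1,1,1} = 0
G(17) = mex{0,0,0,0} = 1
G(18) = mex{1,1,1,1} = 0
G(19) = mex{0,0,0,0} = 1
G(20) = mex{1,1,1,1} = 0
G(21) = mex{0,0,0,0} = 1
G(22) = mex{1,1,1,1} = 0
G(23) = mex{0,0,0,0} = 1
G(24) = mex{1,1,1,1} = 0
G(25) = mex{0,0,0,0} = 1
G_C(25) = 1.
Combined Grundy value = 1 ⊕ 0 ⊕ 1 = 0.

0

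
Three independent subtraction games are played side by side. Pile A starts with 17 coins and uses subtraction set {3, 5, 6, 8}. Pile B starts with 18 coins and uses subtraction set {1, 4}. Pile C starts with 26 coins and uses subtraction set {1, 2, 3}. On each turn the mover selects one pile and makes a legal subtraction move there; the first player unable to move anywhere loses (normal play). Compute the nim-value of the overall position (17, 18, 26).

1

Pile A, S = {3, 5, 6, 8}:
G(0) = 0
G(1) = mex{} = 0
G(2) = mex{} = 0
G(3) = mex{0} = 1
G(4) = mex{0} = 1
G(5) = mex{0,0} = 1
G(6) = mex{1,0,0} = 2
G(7) = mex{1,0,0} = 2
G(8) = mex{1,1,0,0} = 2
G(9) = mex{2,1,1,0} = 3
G(10) = mex{2,1,1,0} = 3
G(11) = mex{2,2,1,1} = 0
G(12) = mex{3,2,2,1} = 0
G(13) = mex{3,2,2,1} = 0
G(14) = mex{0,3,2,2} = 1
G(15) = mex{0,3,3,2} = 1
G(16) = mex{0,0,3,2} = 1
G(17) = mex{1,0,0,3} = 2
G_A(17) = 2.
Pile B, S = {1, 4}:
n :  0  1  2  3  4  5  6  7  8  9 10 11 12 13 14 15 16 17 18
G :  0  1  0  1  2  0  1  0  1  2  0  1  0  1  2  0  1  0  1
G_B(18) = 1.
Pile C, S = {1, 2, 3}:
G(0) = 0
G(1) = mex{0} = 1
G(2) = mex{1,0} = 2
G(3) = mex{2,1,0} = 3
G(4) = mex{3,2,1} = 0
G(5) = mex{0,3,2} = 1
G(6) = mex{1,0,3} = 2
G(7) = mex{2,1,0} = 3
G(8) = mex{3,2,1} = 0
G(9) = mex{0,3,2} = 1
G(10) = mex{1,0,3} = 2
G(11) = mex{2,1,0} = 3
G(12) = mex{3,2,1} = 0
G(13) = mex{0,3,2} = 1
G(14) = mex{1,0,3} = 2
G(15) = mex{2,1,0} = 3
G(16) = mex{3,2,1} = 0
G(17) = mex{0,3,2} = 1
G(18) = mex{1,0,3} = 2
G(19) = mex{2,1,0} = 3
G(20) = mex{3,2,1} = 0
G(21) = mex{0,3,2} = 1
G(22) = mex{1,0,3} = 2
G(23) = mex{2,1,0} = 3
G(24) = mex{3,2,1} = 0
G(25) = mex{0,3,2} = 1
G(26) = mex{1,0,3} = 2
G_C(26) = 2.
Combined Grundy value = 2 ⊕ 1 ⊕ 2 = 1.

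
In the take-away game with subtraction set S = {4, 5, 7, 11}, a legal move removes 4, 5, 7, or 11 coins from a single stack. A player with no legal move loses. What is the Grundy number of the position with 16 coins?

0

n :  0  1  2  3  4  5  6  7  8  9 10 11 12 13 14 15 16
G :  0  0  0  0  1  1  1  1  2  2  2  2  3  3  3  0  0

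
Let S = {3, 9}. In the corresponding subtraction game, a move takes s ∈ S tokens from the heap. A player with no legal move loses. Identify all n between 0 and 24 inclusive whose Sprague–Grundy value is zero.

0, 1, 2, 6, 7, 8, 12, 13, 14, 18, 19, 20, 24

G(0) = 0
G(1) = mex{} = 0
G(2) = mex{} = 0
G(3) = mex{0} = 1
G(4) = mex{0} = 1
G(5) = mex{0} = 1
G(6) = mex{1} = 0
G(7) = mex{1} = 0
G(8) = mex{1} = 0
G(9) = mex{0,0} = 1
G(10) = mex{0,0} = 1
G(11) = mex{0,0} = 1
G(12) = mex{1,1} = 0
G(13) = mex{1,1} = 0
G(14) = mex{1,1} = 0
G(15) = mex{0,0} = 1
G(16) = mex{0,0} = 1
G(17) = mex{0,0} = 1
G(18) = mex{1,1} = 0
G(19) = mex{1,1} = 0
G(20) = mex{1,1} = 0
G(21) = mex{0,0} = 1
G(22) = mex{0,0} = 1
G(23) = mex{0,0} = 1
G(24) = mex{1,1} = 0
P-positions are exactly the n with G(n) = 0.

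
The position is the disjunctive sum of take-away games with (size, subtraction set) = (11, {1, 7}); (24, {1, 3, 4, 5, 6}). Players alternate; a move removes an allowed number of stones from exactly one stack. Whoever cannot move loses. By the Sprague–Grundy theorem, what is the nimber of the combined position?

Stack A, S = {1, 7}:
G(0) = 0
G(1) = mex{0} = 1
G(2) = mex{1} = 0
G(3) = mex{0} = 1
G(4) = mex{1} = 0
G(5) = mex{0} = 1
G(6) = mex{1} = 0
G(7) = mex{0,0} = 1
G(8) = mex{1,1} = 0
G(9) = mex{0,0} = 1
G(10) = mex{1,1} = 0
G(11) = mex{0,0} = 1
G_A(11) = 1.
Stack B, S = {1, 3, 4, 5, 6}:
G(0) = 0
G(1) = mex{0} = 1
G(2) = mex{1} = 0
G(3) = mex{0,0} = 1
G(4) = mex{1,1,0} = 2
G(5) = mex{2,0,1,0} = 3
G(6) = mex{3,1,0,1,0} = 2
G(7) = mex{2,2,1,0,1} = 3
G(8) = mex{3,3,2,1,0} = 4
G(9) = mex{4,2,3,2,1} = 0
G(10) = mex{0,3,2,3,2} = 1
G(11) = mex{1,4,3,2,3} = 0
G(12) = mex{0,0,4,3,2} = 1
G(13) = mex{1,1,0,4,3} = 2
G(14) = mex{2,0,1,0,4} = 3
G(15) = mex{3,1,0,1,0} = 2
G(16) = mex{2,2,1,0,1} = 3
G(17) = mex{3,3,2,1,0} = 4
G(18) = mex{4,2,3,2,1} = 0
G(19) = mex{0,3,2,3,2} = 1
G(20) = mex{1,4,3,2,3} = 0
G(21) = mex{0,0,4,3,2} = 1
G(22) = mex{1,1,0,4,3} = 2
G(23) = mex{2,0,1,0,4} = 3
G(24) = mex{3,1,0,1,0} = 2
G_B(24) = 2.
Combined Grundy value = 1 ⊕ 2 = 3.

3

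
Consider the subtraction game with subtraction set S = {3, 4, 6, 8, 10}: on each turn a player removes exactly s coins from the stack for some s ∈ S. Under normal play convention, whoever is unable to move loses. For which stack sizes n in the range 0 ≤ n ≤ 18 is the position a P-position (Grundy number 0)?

0, 1, 2, 13, 14, 15

n :  0  1  2  3  4  5  6  7  8  9 10 11 12 13 14 15 16 17 18
G :  0  0  0  1  1  1  2  2  2  3  3  3  4  0  0  0  1  1  1
P-positions are exactly the n with G(n) = 0.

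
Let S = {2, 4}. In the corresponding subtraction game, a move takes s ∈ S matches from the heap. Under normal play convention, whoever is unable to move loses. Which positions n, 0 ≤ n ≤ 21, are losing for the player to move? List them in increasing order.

G(0) = 0
G(1) = mex{} = 0
G(2) = mex{0} = 1
G(3) = mex{0} = 1
G(4) = mex{1,0} = 2
G(5) = mex{1,0} = 2
G(6) = mex{2,1} = 0
G(7) = mex{2,1} = 0
G(8) = mex{0,2} = 1
G(9) = mex{0,2} = 1
G(10) = mex{1,0} = 2
G(11) = mex{1,0} = 2
G(12) = mex{2,1} = 0
G(13) = mex{2,1} = 0
G(14) = mex{0,2} = 1
G(15) = mex{0,2} = 1
G(16) = mex{1,0} = 2
G(17) = mex{1,0} = 2
G(18) = mex{2,1} = 0
G(19) = mex{2,1} = 0
G(20) = mex{0,2} = 1
G(21) = mex{0,2} = 1
P-positions are exactly the n with G(n) = 0.

0, 1, 6, 7, 12, 13, 18, 19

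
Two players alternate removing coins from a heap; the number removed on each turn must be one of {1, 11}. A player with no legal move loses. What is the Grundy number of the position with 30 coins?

n :  0  1  2  3  4  5  6  7  8  9 10 11 12 13 14 15 16 17 18 19 20 21 22 23 24 25 26 27 28 29 30
G :  0  1  0  1  0  1  0  1  0  1  0  1  0  1  0  1  0  1  0  1  0  1  0  1  0  1  0  1  0  1  0

0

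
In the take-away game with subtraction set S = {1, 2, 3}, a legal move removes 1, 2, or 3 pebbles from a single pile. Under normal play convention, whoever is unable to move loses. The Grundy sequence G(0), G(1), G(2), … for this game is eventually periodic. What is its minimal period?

G(0) = 0
G(1) = mex{0} = 1
G(2) = mex{1,0} = 2
G(3) = mex{2,1,0} = 3
G(4) = mex{3,2,1} = 0
G(5) = mex{0,3,2} = 1
G(6) = mex{1,0,3} = 2
G(7) = mex{2,1,0} = 3
G(8) = mex{3,2,1} = 0
G(9) = mex{0,3,2} = 1
G(10) = mex{1,0,3} = 2
G(11) = mex{2,1,0} = 3
G(12) = mex{3,2,1} = 0
G(13) = mex{0,3,2} = 1
G(14) = mex{1,0,3} = 2
G(n+4) = G(n) holds for n = 0,…,2 (a full window of length max(S) = 3), so the sequence is purely periodic with period 4.

4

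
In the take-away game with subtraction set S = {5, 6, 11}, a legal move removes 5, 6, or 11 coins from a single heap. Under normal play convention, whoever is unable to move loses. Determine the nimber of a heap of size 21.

1

n :  0  1  2  3  4  5  6  7  8  9 10 11 12 13 14 15 16 17 18 19 20 21
G :  0  0  0  0  0  1  1  1  1  1  2  2  2  2  2  3  0  0  0  0  0  1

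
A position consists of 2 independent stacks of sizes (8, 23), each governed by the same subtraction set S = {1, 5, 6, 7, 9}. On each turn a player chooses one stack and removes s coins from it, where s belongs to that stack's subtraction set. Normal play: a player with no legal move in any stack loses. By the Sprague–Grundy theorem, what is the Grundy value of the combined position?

All stacks use S = {1, 5, 6, 7, 9}:
G(0) = 0
G(1) = mex{0} = 1
G(2) = mex{1} = 0
G(3) = mex{0} = 1
G(4) = mex{1} = 0
G(5) = mex{0,0} = 1
G(6) = mex{1,1,0} = 2
G(7) = mex{2,0,1,0} = 3
G(8) = mex{3,1,0,1} = 2
G(9) = mex{2,0,1,0,0} = 3
G(10) = mex{3,1,0,1,1} = 2
G(11) = mex{2,2,1,0,0} = 3
G(12) = mex{3,3,2,1,1} = 0
G(13) = mex{0,2,3,2,0} = 1
G(14) = mex{1,3,2,3,1} = 0
G(15) = mex{0,2,3,2,2} = 1
G(16) = mex{1,3,2,3,3} = 0
G(17) = mex{0,0,3,2,2} = 1
G(18) = mex{1,1,0,3,3} = 2
G(19) = mex{2,0,1,0,2} = 3
G(20) = mex{3,1,0,1,3} = 2
G(21) = mex{2,0,1,0,0} = 3
G(22) = mex{3,1,0,1,1} = 2
G(23) = mex{2,2,1,0,0} = 3
Stack A: G(8) = 2.
Stack B: G(23) = 3.
Combined Grundy value = 2 ⊕ 3 = 1.

1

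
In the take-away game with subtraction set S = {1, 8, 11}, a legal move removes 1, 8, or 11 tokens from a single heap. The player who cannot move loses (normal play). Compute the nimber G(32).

G(0) = 0
G(1) = mex{0} = 1
G(2) = mex{1} = 0
G(3) = mex{0} = 1
G(4) = mex{1} = 0
G(5) = mex{0} = 1
G(6) = mex{1} = 0
G(7) = mex{0} = 1
G(8) = mex{1,0} = 2
G(9) = mex{2,1} = 0
G(10) = mex{0,0} = 1
G(11) = mex{1,1,0} = 2
G(12) = mex{2,0,1} = 3
G(13) = mex{3,1,0} = 2
G(14) = mex{2,0,1} = 3
G(15) = mex{3,1,0} = 2
G(16) = mex{2,2,1} = 0
G(17) = mex{0,0,0} = 1
G(18) = mex{1,1,1} = 0
G(19) = mex{0,2,2} = 1
G(20) = mex{1,3,0} = 2
G(21) = mex{2,2,1} = 0
G(22) = mex{0,3,2} = 1
G(23) = mex{1,2,3} = 0
G(24) = mex{0,0,2} = 1
G(25) = mex{1,1,3} = 0
G(26) = mex{0,0,2} = 1
G(27) = mex{1,1,0} = 2
G(28) = mex{2,2,1} = 0
G(29) = mex{0,0,0} = 1
G(30) = mex{1,1,1} = 0
G(31) = mex{0,0,2} = 1
G(32) = mex{1,1,0} = 2

2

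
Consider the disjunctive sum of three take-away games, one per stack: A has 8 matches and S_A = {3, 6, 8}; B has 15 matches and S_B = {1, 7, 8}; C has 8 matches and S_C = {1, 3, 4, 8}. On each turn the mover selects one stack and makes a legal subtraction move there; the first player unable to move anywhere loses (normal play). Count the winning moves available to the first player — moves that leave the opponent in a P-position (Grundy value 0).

2

Stack A, S = {3, 6, 8}:
n : 0 1 2 3 4 5 6 7 8
G : 0 0 0 1 1 1 2 2 2
G_A(8) = 2.
Stack B, S = {1, 7, 8}:
n :  0  1  2  3  4  5  6  7  8  9 10 11 12 13 14 15
G :  0  1  0  1  0  1  0  1  2  3  2  3  2  3  2  0
G_B(15) = 0.
Stack C, S = {1, 3, 4, 8}:
G(0) = 0
G(1) = mex{0} = 1
G(2) = mex{1} = 0
G(3) = mex{0,0} = 1
G(4) = mex{1,1,0} = 2
G(5) = mex{2,0,1} = 3
G(6) = mex{3,1,0} = 2
G(7) = mex{2,2,1} = 0
G(8) = mex{0,3,2,0} = 1
G_C(8) = 1.
Combined Grundy value = 2 ⊕ 0 ⊕ 1 = 3.
A winning move leaves total XOR = 0, i.e. changes one component's Grundy value g to g ⊕ X where X is the current total.
Stack A: need g' = 2⊕3 = 1. Options: 8−3→G=1, 8−6→G=0, 8−8→G=0. Hits: 1.
Stack B: need g' = 0⊕3 = 3. Options: 15−1→G=2, 15−7→G=2, 15−8→G=1. Hits: 0.
Stack C: need g' = 1⊕3 = 2. Options: 8−1→G=0, 8−3→G=3, 8−4→G=2, 8−8→G=0. Hits: 1.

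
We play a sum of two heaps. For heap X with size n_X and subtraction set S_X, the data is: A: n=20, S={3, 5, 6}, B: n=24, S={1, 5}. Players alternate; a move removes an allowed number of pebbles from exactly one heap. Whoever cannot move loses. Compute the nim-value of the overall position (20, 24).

Heap A, S = {3, 5, 6}:
G(0) = 0
G(1) = mex{} = 0
G(2) = mex{} = 0
G(3) = mex{0} = 1
G(4) = mex{0} = 1
G(5) = mex{0,0} = 1
G(6) = mex{1,0,0} = 2
G(7) = mex{1,0,0} = 2
G(8) = mex{1,1,0} = 2
G(9) = mex{2,1,1} = 0
G(10) = mex{2,1,1} = 0
G(11) = mex{2,2,1} = 0
G(12) = mex{0,2,2} = 1
G(13) = mex{0,2,2} = 1
G(14) = mex{0,0,2} = 1
G(15) = mex{1,0,0} = 2
G(16) = mex{1,0,0} = 2
G(17) = mex{1,1,0} = 2
G(18) = mex{2,1,1} = 0
G(19) = mex{2,1,1} = 0
G(20) = mex{2,2,1} = 0
G_A(20) = 0.
Heap B, S = {1, 5}:
n :  0  1  2  3  4  5  6  7  8  9 10 11 12 13 14 15 16 17 18 19 20 21 22 23 24
G :  0  1  0  1  0  1  0  1  0  1  0  1  0  1  0  1  0  1  0  1  0  1  0  1  0
G_B(24) = 0.
Combined Grundy value = 0 ⊕ 0 = 0.

0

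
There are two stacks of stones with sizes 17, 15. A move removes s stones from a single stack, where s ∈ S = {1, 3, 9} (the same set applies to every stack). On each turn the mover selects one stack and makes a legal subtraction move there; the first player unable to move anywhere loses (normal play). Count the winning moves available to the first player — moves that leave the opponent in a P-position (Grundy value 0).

All stacks use S = {1, 3, 9}:
G(0) = 0
G(1) = mex{0} = 1
G(2) = mex{1} = 0
G(3) = mex{0,0} = 1
G(4) = mex{1,1} = 0
G(5) = mex{0,0} = 1
G(6) = mex{1,1} = 0
G(7) = mex{0,0} = 1
G(8) = mex{1,1} = 0
G(9) = mex{0,0,0} = 1
G(10) = mex{1,1,1} = 0
G(11) = mex{0,0,0} = 1
G(12) = mex{1,1,1} = 0
G(13) = mex{0,0,0} = 1
G(14) = mex{1,1,1} = 0
G(15) = mex{0,0,0} = 1
G(16) = mex{1,1,1} = 0
G(17) = mex{0,0,0} = 1
Stack A: G(17) = 1.
Stack B: G(15) = 1.
Combined Grundy value = 1 ⊕ 1 = 0.
A winning move leaves total XOR = 0, i.e. changes one component's Grundy value g to g ⊕ X where X is the current total.
Stack A: target g' = 1⊕0 = 1, but every legal move changes the Grundy value (mex property), so 0 moves.
Stack B: target g' = 1⊕0 = 1, but every legal move changes the Grundy value (mex property), so 0 moves.

0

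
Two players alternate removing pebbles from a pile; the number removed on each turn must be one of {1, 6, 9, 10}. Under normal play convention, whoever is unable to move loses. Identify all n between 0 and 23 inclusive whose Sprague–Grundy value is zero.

n :  0  1  2  3  4  5  6  7  8  9 10 11 12 13 14 15 16 17 18 19 20 21 22 23
G :  0  1  0  1  0  1  2  0  1  2  3  2  3  2  3  0  1  3  0  1  0  1  0  1
P-positions are exactly the n with G(n) = 0.

0, 2, 4, 7, 15, 18, 20, 22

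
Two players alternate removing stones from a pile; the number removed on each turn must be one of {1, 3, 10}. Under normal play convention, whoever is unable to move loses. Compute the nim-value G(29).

G(0) = 0
G(1) = mex{0} = 1
G(2) = mex{1} = 0
G(3) = mex{0,0} = 1
G(4) = mex{1,1} = 0
G(5) = mex{0,0} = 1
G(6) = mex{1,1} = 0
G(7) = mex{0,0} = 1
G(8) = mex{1,1} = 0
G(9) = mex{0,0} = 1
G(10) = mex{1,1,0} = 2
G(11) = mex{2,0,1} = 3
G(12) = mex{3,1,0} = 2
G(13) = mex{2,2,1} = 0
G(14) = mex{0,3,0} = 1
G(15) = mex{1,2,1} = 0
G(16) = mex{0,0,0} = 1
G(17) = mex{1,1,1} = 0
G(18) = mex{0,0,0} = 1
G(19) = mex{1,1,1} = 0
G(20) = mex{0,0,2} = 1
G(21) = mex{1,1,3} = 0
G(22) = mex{0,0,2} = 1
G(23) = mex{1,1,0} = 2
G(24) = mex{2,0,1} = 3
G(25) = mex{3,1,0} = 2
G(26) = mex{2,2,1} = 0
G(27) = mex{0,3,0} = 1
G(28) = mex{1,2,1} = 0
G(29) = mex{0,0,0} = 1

1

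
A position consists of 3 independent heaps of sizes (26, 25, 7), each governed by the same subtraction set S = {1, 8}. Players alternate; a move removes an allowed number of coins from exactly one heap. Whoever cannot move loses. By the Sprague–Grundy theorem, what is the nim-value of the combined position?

2

All heaps use S = {1, 8}:
G(0) = 0
G(1) = mex{0} = 1
G(2) = mex{1} = 0
G(3) = mex{0} = 1
G(4) = mex{1} = 0
G(5) = mex{0} = 1
G(6) = mex{1} = 0
G(7) = mex{0} = 1
G(8) = mex{1,0} = 2
G(9) = mex{2,1} = 0
G(10) = mex{0,0} = 1
G(11) = mex{1,1} = 0
G(12) = mex{0,0} = 1
G(13) = mex{1,1} = 0
G(14) = mex{0,0} = 1
G(15) = mex{1,1} = 0
G(16) = mex{0,2} = 1
G(17) = mex{1,0} = 2
G(18) = mex{2,1} = 0
G(19) = mex{0,0} = 1
G(20) = mex{1,1} = 0
G(21) = mex{0,0} = 1
G(22) = mex{1,1} = 0
G(23) = mex{0,0} = 1
G(24) = mex{1,1} = 0
G(25) = mex{0,2} = 1
G(26) = mex{1,0} = 2
Heap A: G(26) = 2.
Heap B: G(25) = 1.
Heap C: G(7) = 1.
Combined Grundy value = 2 ⊕ 1 ⊕ 1 = 2.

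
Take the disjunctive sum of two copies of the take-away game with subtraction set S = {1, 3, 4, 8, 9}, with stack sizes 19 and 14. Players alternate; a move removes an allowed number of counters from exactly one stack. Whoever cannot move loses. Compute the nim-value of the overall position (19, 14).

0

All stacks use S = {1, 3, 4, 8, 9}:
G(0) = 0
G(1) = mex{0} = 1
G(2) = mex{1} = 0
G(3) = mex{0,0} = 1
G(4) = mex{1,1,0} = 2
G(5) = mex{2,0,1} = 3
G(6) = mex{3,1,0} = 2
G(7) = mex{2,2,1} = 0
G(8) = mex{0,3,2,0} = 1
G(9) = mex{1,2,3,1,0} = 4
G(10) = mex{4,0,2,0,1} = 3
G(11) = mex{3,1,0,1,0} = 2
G(12) = mex{2,4,1,2,1} = 0
G(13) = mex{0,3,4,3,2} = 1
G(14) = mex{1,2,3,2,3} = 0
G(15) = mex{0,0,2,0,2} = 1
G(16) = mex{1,1,0,1,0} = 2
G(17) = mex{2,0,1,4,1} = 3
G(18) = mex{3,1,0,3,4} = 2
G(19) = mex{2,2,1,2,3} = 0
Stack A: G(19) = 0.
Stack B: G(14) = 0.
Combined Grundy value = 0 ⊕ 0 = 0.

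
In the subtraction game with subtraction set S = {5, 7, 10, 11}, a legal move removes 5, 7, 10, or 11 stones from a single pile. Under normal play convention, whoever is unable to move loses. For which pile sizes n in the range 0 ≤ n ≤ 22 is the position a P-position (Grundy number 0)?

G(0) = 0
G(1) = mex{} = 0
G(2) = mex{} = 0
G(3) = mex{} = 0
G(4) = mex{} = 0
G(5) = mex{0} = 1
G(6) = mex{0} = 1
G(7) = mex{0,0} = 1
G(8) = mex{0,0} = 1
G(9) = mex{0,0} = 1
G(10) = mex{1,0,0} = 2
G(11) = mex{1,0,0,0} = 2
G(12) = mex{1,1,0,0} = 2
G(13) = mex{1,1,0,0} = 2
G(14) = mex{1,1,0,0} = 2
G(15) = mex{2,1,1,0} = 3
G(16) = mex{2,1,1,1} = 0
G(17) = mex{2,2,1,1} = 0
G(18) = mex{2,2,1,1} = 0
G(19) = mex{2,2,1,1} = 0
G(20) = mex{3,2,2,1} = 0
G(21) = mex{0,2,2,2} = 1
G(22) = mex{0,3,2,2} = 1
P-positions are exactly the n with G(n) = 0.

0, 1, 2, 3, 4, 16, 17, 18, 19, 20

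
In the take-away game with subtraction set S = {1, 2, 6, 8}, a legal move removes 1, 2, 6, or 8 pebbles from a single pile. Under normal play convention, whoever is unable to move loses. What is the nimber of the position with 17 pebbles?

G(0) = 0
G(1) = mex{0} = 1
G(2) = mex{1,0} = 2
G(3) = mex{2,1} = 0
G(4) = mex{0,2} = 1
G(5) = mex{1,0} = 2
G(6) = mex{2,1,0} = 3
G(7) = mex{3,2,1} = 0
G(8) = mex{0,3,2,0} = 1
G(9) = mex{1,0,0,1} = 2
G(10) = mex{2,1,1,2} = 0
G(11) = mex{0,2,2,0} = 1
G(12) = mex{1,0,3,1} = 2
G(13) = mex{2,1,0,2} = 3
G(14) = mex{3,2,1,3} = 0
G(15) = mex{0,3,2,0} = 1
G(16) = mex{1,0,0,1} = 2
G(17) = mex{2,1,1,2} = 0

0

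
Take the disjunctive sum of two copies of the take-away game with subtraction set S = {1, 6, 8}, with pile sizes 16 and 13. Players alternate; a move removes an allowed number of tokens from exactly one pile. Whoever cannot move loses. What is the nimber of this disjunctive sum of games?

2

All piles use S = {1, 6, 8}:
G(0) = 0
G(1) = mex{0} = 1
G(2) = mex{1} = 0
G(3) = mex{0} = 1
G(4) = mex{1} = 0
G(5) = mex{0} = 1
G(6) = mex{1,0} = 2
G(7) = mex{2,1} = 0
G(8) = mex{0,0,0} = 1
G(9) = mex{1,1,1} = 0
G(10) = mex{0,0,0} = 1
G(11) = mex{1,1,1} = 0
G(12) = mex{0,2,0} = 1
G(13) = mex{1,0,1} = 2
G(14) = mex{2,1,2} = 0
G(15) = mex{0,0,0} = 1
G(16) = mex{1,1,1} = 0
Pile A: G(16) = 0.
Pile B: G(13) = 2.
Combined Grundy value = 0 ⊕ 2 = 2.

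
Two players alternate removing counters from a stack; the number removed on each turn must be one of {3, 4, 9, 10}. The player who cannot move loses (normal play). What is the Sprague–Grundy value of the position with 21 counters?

G(0) = 0
G(1) = mex{} = 0
G(2) = mex{} = 0
G(3) = mex{0} = 1
G(4) = mex{0,0} = 1
G(5) = mex{0,0} = 1
G(6) = mex{1,0} = 2
G(7) = mex{1,1} = 0
G(8) = mex{1,1} = 0
G(9) = mex{2,1,0} = 3
G(10) = mex{0,2,0,0} = 1
G(11) = mex{0,0,0,0} = 1
G(12) = mex{3,0,1,0} = 2
G(13) = mex{1,3,1,1} = 0
G(14) = mex{1,1,1,1} = 0
G(15) = mex{2,1,2,1} = 0
G(16) = mex{0,2,0,2} = 1
G(17) = mex{0,0,0,0} = 1
G(18) = mex{0,0,3,0} = 1
G(19) = mex{1,0,1,3} = 2
G(20) = mex{1,1,1,1} = 0
G(21) = mex{1,1,2,1} = 0

0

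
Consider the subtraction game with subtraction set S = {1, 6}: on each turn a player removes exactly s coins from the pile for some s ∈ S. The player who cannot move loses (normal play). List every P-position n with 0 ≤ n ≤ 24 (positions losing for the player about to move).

n :  0  1  2  3  4  5  6  7  8  9 10 11 12 13 14 15 16 17 18 19 20 21 22 23 24
G :  0  1  0  1  0  1  2  0  1  0  1  0  1  2  0  1  0  1  0  1  2  0  1  0  1
P-positions are exactly the n with G(n) = 0.

0, 2, 4, 7, 9, 11, 14, 16, 18, 21, 23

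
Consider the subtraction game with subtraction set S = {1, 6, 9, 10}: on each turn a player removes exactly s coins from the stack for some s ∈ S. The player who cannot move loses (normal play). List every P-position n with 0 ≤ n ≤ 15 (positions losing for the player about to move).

n :  0  1  2  3  4  5  6  7  8  9 10 11 12 13 14 15
G :  0  1  0  1  0  1  2  0  1  2  3  2  3  2  3  0
P-positions are exactly the n with G(n) = 0.

0, 2, 4, 7, 15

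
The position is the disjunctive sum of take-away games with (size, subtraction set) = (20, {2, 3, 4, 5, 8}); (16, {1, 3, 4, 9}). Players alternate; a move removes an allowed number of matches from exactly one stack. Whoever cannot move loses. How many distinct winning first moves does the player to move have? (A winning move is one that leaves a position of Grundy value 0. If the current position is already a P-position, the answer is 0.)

Stack A, S = {2, 3, 4, 5, 8}:
n :  0  1  2  3  4  5  6  7  8  9 10 11 12 13 14 15 16 17 18 19 20
G :  0  0  1  1  2  2  3  0  4  1  5  2  3  0  0  1  1  2  2  3  0
G_A(20) = 0.
Stack B, S = {1, 3, 4, 9}:
G(0) = 0
G(1) = mex{0} = 1
G(2) = mex{1} = 0
G(3) = mex{0,0} = 1
G(4) = mex{1,1,0} = 2
G(5) = mex{2,0,1} = 3
G(6) = mex{3,1,0} = 2
G(7) = mex{2,2,1} = 0
G(8) = mex{0,3,2} = 1
G(9) = mex{1,2,3,0} = 4
G(10) = mex{4,0,2,1} = 3
G(11) = mex{3,1,0,0} = 2
G(12) = mex{2,4,1,1} = 0
G(13) = mex{0,3,4,2} = 1
G(14) = mex{1,2,3,3} = 0
G(15) = mex{0,0,2,2} = 1
G(16) = mex{1,1,0,0} = 2
G_B(16) = 2.
Combined Grundy value = 0 ⊕ 2 = 2.
A winning move leaves total XOR = 0, i.e. changes one component's Grundy value g to g ⊕ X where X is the current total.
Stack A: need g' = 0⊕2 = 2. Options: 20−2→G=2, 20−3→G=2, 20−4→G=1, 20−5→G=1, 20−8→G=3. Hits: 2.
Stack B: need g' = 2⊕2 = 0. Options: 16−1→G=1, 16−3→G=1, 16−4→G=0, 16−9→G=0. Hits: 2.

4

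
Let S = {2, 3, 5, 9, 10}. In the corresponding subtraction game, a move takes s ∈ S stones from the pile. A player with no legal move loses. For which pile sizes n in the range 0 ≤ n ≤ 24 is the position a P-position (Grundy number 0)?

0, 1, 7, 8, 14, 15, 21, 22

n :  0  1  2  3  4  5  6  7  8  9 10 11 12 13 14 15 16 17 18 19 20 21 22 23 24
G :  0  0  1  1  2  2  3  0  0  1  1  2  2  3  0  0  1  1  2  2  3  0  0  1  1
P-positions are exactly the n with G(n) = 0.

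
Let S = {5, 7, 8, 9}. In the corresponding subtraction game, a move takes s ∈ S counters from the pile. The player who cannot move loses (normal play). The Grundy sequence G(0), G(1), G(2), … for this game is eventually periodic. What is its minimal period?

14

G(0) = 0
G(1) = mex{} = 0
G(2) = mex{} = 0
G(3) = mex{} = 0
G(4) = mex{} = 0
G(5) = mex{0} = 1
G(6) = mex{0} = 1
G(7) = mex{0,0} = 1
G(8) = mex{0,0,0} = 1
G(9) = mex{0,0,0,0} = 1
G(10) = mex{1,0,0,0} = 2
G(11) = mex{1,0,0,0} = 2
G(12) = mex{1,1,0,0} = 2
G(13) = mex{1,1,1,0} = 2
G(14) = mex{1,1,1,1} = 0
G(15) = mex{2,1,1,1} = 0
G(16) = mex{2,1,1,1} = 0
G(17) = mex{2,2,1,1} = 0
G(18) = mex{2,2,2,1} = 0
G(19) = mex{0,2,2,2} = 1
G(20) = mex{0,2,2,2} = 1
G(21) = mex{0,0,2,2} = 1
G(22) = mex{0,0,0,2} = 1
G(23) = mex{0,0,0,0} = 1
G(24) = mex{1,0,0,0} = 2
G(25) = mex{1,0,0,0} = 2
G(26) = mex{1,1,0,0} = 2
G(27) = mex{1,1,1,0} = 2
G(28) = mex{1,1,1,1} = 0
G(29) = mex{2,1,1,1} = 0
G(n+14) = G(n) holds for n = 0,…,8 (a full window of length max(S) = 9), so the sequence is purely periodic with period 14.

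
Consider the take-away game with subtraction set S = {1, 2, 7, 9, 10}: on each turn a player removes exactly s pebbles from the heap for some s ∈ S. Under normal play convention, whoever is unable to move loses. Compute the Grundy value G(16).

G(0) = 0
G(1) = mex{0} = 1
G(2) = mex{1,0} = 2
G(3) = mex{2,1} = 0
G(4) = mex{0,2} = 1
G(5) = mex{1,0} = 2
G(6) = mex{2,1} = 0
G(7) = mex{0,2,0} = 1
G(8) = mex{1,0,1} = 2
G(9) = mex{2,1,2,0} = 3
G(10) = mex{3,2,0,1,0} = 4
G(11) = mex{4,3,1,2,1} = 0
G(12) = mex{0,4,2,0,2} = 1
G(13) = mex{1,0,0,1,0} = 2
G(14) = mex{2,1,1,2,1} = 0
G(15) = mex{0,2,2,0,2} = 1
G(16) = mex{1,0,3,1,0} = 2

2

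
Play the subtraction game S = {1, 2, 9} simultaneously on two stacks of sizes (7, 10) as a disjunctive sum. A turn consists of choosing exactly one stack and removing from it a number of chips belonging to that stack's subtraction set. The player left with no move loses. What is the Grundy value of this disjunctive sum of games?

1

All stacks use S = {1, 2, 9}:
n :  0  1  2  3  4  5  6  7  8  9 10
G :  0  1  2  0  1  2  0  1  2  3  0
Stack A: G(7) = 1.
Stack B: G(10) = 0.
Combined Grundy value = 1 ⊕ 0 = 1.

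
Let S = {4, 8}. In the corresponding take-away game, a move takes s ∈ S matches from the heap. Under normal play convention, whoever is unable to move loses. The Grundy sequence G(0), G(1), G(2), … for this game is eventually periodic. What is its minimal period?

G(0) = 0
G(1) = mex{} = 0
G(2) = mex{} = 0
G(3) = mex{} = 0
G(4) = mex{0} = 1
G(5) = mex{0} = 1
G(6) = mex{0} = 1
G(7) = mex{0} = 1
G(8) = mex{1,0} = 2
G(9) = mex{1,0} = 2
G(10) = mex{1,0} = 2
G(11) = mex{1,0} = 2
G(12) = mex{2,1} = 0
G(13) = mex{2,1} = 0
G(14) = mex{2,1} = 0
G(15) = mex{2,1} = 0
G(16) = mex{0,2} = 1
G(17) = mex{0,2} = 1
G(18) = mex{0,2} = 1
G(19) = mex{0,2} = 1
G(20) = mex{1,0} = 2
G(21) = mex{1,0} = 2
G(22) = mex{1,0} = 2
G(23) = mex{1,0} = 2
G(24) = mex{2,1} = 0
G(25) = mex{2,1} = 0
G(n+12) = G(n) holds for n = 0,…,7 (a full window of length max(S) = 8), so the sequence is purely periodic with period 12.

12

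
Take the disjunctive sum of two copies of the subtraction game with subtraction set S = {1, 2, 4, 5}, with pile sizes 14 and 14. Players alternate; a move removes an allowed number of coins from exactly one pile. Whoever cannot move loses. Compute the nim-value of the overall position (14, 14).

All piles use S = {1, 2, 4, 5}:
n :  0  1  2  3  4  5  6  7  8  9 10 11 12 13 14
G :  0  1  2  0  1  2  0  1  2  0  1  2  0  1  2
Pile A: G(14) = 2.
Pile B: G(14) = 2.
Combined Grundy value = 2 ⊕ 2 = 0.

0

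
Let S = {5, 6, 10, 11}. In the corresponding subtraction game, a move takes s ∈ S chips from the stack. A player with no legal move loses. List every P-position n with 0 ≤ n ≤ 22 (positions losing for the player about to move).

G(0) = 0
G(1) = mex{} = 0
G(2) = mex{} = 0
G(3) = mex{} = 0
G(4) = mex{} = 0
G(5) = mex{0} = 1
G(6) = mex{0,0} = 1
G(7) = mex{0,0} = 1
G(8) = mex{0,0} = 1
G(9) = mex{0,0} = 1
G(10) = mex{1,0,0} = 2
G(11) = mex{1,1,0,0} = 2
G(12) = mex{1,1,0,0} = 2
G(13) = mex{1,1,0,0} = 2
G(14) = mex{1,1,0,0} = 2
G(15) = mex{2,1,1,0} = 3
G(16) = mex{2,2,1,1} = 0
G(17) = mex{2,2,1,1} = 0
G(18) = mex{2,2,1,1} = 0
G(19) = mex{2,2,1,1} = 0
G(20) = mex{3,2,2,1} = 0
G(21) = mex{0,3,2,2} = 1
G(22) = mex{0,0,2,2} = 1
P-positions are exactly the n with G(n) = 0.

0, 1, 2, 3, 4, 16, 17, 18, 19, 20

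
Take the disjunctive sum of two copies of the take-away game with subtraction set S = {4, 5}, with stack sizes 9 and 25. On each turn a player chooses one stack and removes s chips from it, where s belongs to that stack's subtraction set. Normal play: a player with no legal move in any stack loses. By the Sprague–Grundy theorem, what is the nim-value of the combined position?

1

All stacks use S = {4, 5}:
G(0) = 0
G(1) = mex{} = 0
G(2) = mex{} = 0
G(3) = mex{} = 0
G(4) = mex{0} = 1
G(5) = mex{0,0} = 1
G(6) = mex{0,0} = 1
G(7) = mex{0,0} = 1
G(8) = mex{1,0} = 2
G(9) = mex{1,1} = 0
G(10) = mex{1,1} = 0
G(11) = mex{1,1} = 0
G(12) = mex{2,1} = 0
G(13) = mex{0,2} = 1
G(14) = mex{0,0} = 1
G(15) = mex{0,0} = 1
G(16) = mex{0,0} = 1
G(17) = mex{1,0} = 2
G(18) = mex{1,1} = 0
G(19) = mex{1,1} = 0
G(20) = mex{1,1} = 0
G(21) = mex{2,1} = 0
G(22) = mex{0,2} = 1
G(23) = mex{0,0} = 1
G(24) = mex{0,0} = 1
G(25) = mex{0,0} = 1
Stack A: G(9) = 0.
Stack B: G(25) = 1.
Combined Grundy value = 0 ⊕ 1 = 1.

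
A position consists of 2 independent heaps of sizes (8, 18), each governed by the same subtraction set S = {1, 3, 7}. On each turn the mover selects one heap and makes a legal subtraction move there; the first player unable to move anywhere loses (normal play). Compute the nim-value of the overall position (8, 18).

All heaps use S = {1, 3, 7}:
G(0) = 0
G(1) = mex{0} = 1
G(2) = mex{1} = 0
G(3) = mex{0,0} = 1
G(4) = mex{1,1} = 0
G(5) = mex{0,0} = 1
G(6) = mex{1,1} = 0
G(7) = mex{0,0,0} = 1
G(8) = mex{1,1,1} = 0
G(9) = mex{0,0,0} = 1
G(10) = mex{1,1,1} = 0
G(11) = mex{0,0,0} = 1
G(12) = mex{1,1,1} = 0
G(13) = mex{0,0,0} = 1
G(14) = mex{1,1,1} = 0
G(15) = mex{0,0,0} = 1
G(16) = mex{1,1,1} = 0
G(17) = mex{0,0,0} = 1
G(18) = mex{1,1,1} = 0
Heap A: G(8) = 0.
Heap B: G(18) = 0.
Combined Grundy value = 0 ⊕ 0 = 0.

0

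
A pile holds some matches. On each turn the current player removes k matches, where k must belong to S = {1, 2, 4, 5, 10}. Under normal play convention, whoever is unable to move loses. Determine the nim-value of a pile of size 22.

n :  0  1  2  3  4  5  6  7  8  9 10 11 12 13 14 15 16 17 18 19 20 21 22
G :  0  1  2  0  1  2  0  1  2  0  1  2  0  1  2  0  1  2  0  1  2  0  1

1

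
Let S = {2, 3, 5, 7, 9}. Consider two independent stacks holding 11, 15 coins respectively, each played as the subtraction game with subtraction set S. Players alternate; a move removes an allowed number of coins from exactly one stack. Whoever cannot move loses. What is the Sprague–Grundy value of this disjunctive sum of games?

2

All stacks use S = {2, 3, 5, 7, 9}:
n :  0  1  2  3  4  5  6  7  8  9 10 11 12 13 14 15
G :  0  0  1  1  2  2  3  3  4  4  5  0  0  1  1  2
Stack A: G(11) = 0.
Stack B: G(15) = 2.
Combined Grundy value = 0 ⊕ 2 = 2.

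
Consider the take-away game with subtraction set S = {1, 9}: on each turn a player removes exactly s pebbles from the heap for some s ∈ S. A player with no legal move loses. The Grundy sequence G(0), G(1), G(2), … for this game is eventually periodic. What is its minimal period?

2

n :  0  1  2  3  4  5  6  7  8  9 10 11 12 13 14
G :  0  1  0  1  0  1  0  1  0  1  0  1  0  1  0
G(n+2) = G(n) holds for n = 0,…,8 (a full window of length max(S) = 9), so the sequence is purely periodic with period 2.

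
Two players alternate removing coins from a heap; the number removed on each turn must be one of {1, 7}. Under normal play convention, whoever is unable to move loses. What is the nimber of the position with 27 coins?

n :  0  1  2  3  4  5  6  7  8  9 10 11 12 13 14 15 16 17 18 19 20 21 22 23 24 25 26 27
G :  0  1  0  1  0  1  0  1  0  1  0  1  0  1  0  1  0  1  0  1  0  1  0  1  0  1  0  1

1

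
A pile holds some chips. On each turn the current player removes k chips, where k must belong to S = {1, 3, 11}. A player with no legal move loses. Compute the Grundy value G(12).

0

n :  0  1  2  3  4  5  6  7  8  9 10 11 12
G :  0  1  0  1  0  1  0  1  0  1  0  1  0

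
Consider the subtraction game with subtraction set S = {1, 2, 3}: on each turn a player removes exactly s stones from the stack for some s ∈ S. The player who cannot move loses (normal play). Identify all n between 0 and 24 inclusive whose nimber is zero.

n :  0  1  2  3  4  5  6  7  8  9 10 11 12 13 14 15 16 17 18 19 20 21 22 23 24
G :  0  1  2  3  0  1  2  3  0  1  2  3  0  1  2  3  0  1  2  3  0  1  2  3  0
P-positions are exactly the n with G(n) = 0.

0, 4, 8, 12, 16, 20, 24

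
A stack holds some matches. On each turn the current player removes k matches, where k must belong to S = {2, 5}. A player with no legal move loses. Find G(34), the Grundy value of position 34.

1

G(0) = 0
G(1) = mex{} = 0
G(2) = mex{0} = 1
G(3) = mex{0} = 1
G(4) = mex{1} = 0
G(5) = mex{1,0} = 2
G(6) = mex{0,0} = 1
G(7) = mex{2,1} = 0
G(8) = mex{1,1} = 0
G(9) = mex{0,0} = 1
G(10) = mex{0,2} = 1
G(11) = mex{1,1} = 0
G(12) = mex{1,0} = 2
G(13) = mex{0,0} = 1
G(14) = mex{2,1} = 0
G(15) = mex{1,1} = 0
G(16) = mex{0,0} = 1
G(17) = mex{0,2} = 1
G(18) = mex{1,1} = 0
G(19) = mex{1,0} = 2
G(20) = mex{0,0} = 1
G(21) = mex{2,1} = 0
G(22) = mex{1,1} = 0
G(23) = mex{0,0} = 1
G(24) = mex{0,2} = 1
G(25) = mex{1,1} = 0
G(26) = mex{1,0} = 2
G(27) = mex{0,0} = 1
G(28) = mex{2,1} = 0
G(29) = mex{1,1} = 0
G(30) = mex{0,0} = 1
G(31) = mex{0,2} = 1
G(32) = mex{1,1} = 0
G(33) = mex{1,0} = 2
G(34) = mex{0,0} = 1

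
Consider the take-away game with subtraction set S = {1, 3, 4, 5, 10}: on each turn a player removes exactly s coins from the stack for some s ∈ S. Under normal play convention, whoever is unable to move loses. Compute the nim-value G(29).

1

G(0) = 0
G(1) = mex{0} = 1
G(2) = mex{1} = 0
G(3) = mex{0,0} = 1
G(4) = mex{1,1,0} = 2
G(5) = mex{2,0,1,0} = 3
G(6) = mex{3,1,0,1} = 2
G(7) = mex{2,2,1,0} = 3
G(8) = mex{3,3,2,1} = 0
G(9) = mex{0,2,3,2} = 1
G(10) = mex{1,3,2,3,0} = 4
G(11) = mex{4,0,3,2,1} = 5
G(12) = mex{5,1,0,3,0} = 2
G(13) = mex{2,4,1,0,1} = 3
G(14) = mex{3,5,4,1,2} = 0
G(15) = mex{0,2,5,4,3} = 1
G(16) = mex{1,3,2,5,2} = 0
G(17) = mex{0,0,3,2,3} = 1
G(18) = mex{1,1,0,3,0} = 2
G(19) = mex{2,0,1,0,1} = 3
G(20) = mex{3,1,0,1,4} = 2
G(21) = mex{2,2,1,0,5} = 3
G(22) = mex{3,3,2,1,2} = 0
G(23) = mex{0,2,3,2,3} = 1
G(24) = mex{1,3,2,3,0} = 4
G(25) = mex{4,0,3,2,1} = 5
G(26) = mex{5,1,0,3,0} = 2
G(27) = mex{2,4,1,0,1} = 3
G(28) = mex{3,5,4,1,2} = 0
G(29) = mex{0,2,5,4,3} = 1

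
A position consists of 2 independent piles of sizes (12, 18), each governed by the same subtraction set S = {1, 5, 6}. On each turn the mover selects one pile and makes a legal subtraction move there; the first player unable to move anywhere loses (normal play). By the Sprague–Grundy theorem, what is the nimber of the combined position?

2

All piles use S = {1, 5, 6}:
G(0) = 0
G(1) = mex{0} = 1
G(2) = mex{1} = 0
G(3) = mex{0} = 1
G(4) = mex{1} = 0
G(5) = mex{0,0} = 1
G(6) = mex{1,1,0} = 2
G(7) = mex{2,0,1} = 3
G(8) = mex{3,1,0} = 2
G(9) = mex{2,0,1} = 3
G(10) = mex{3,1,0} = 2
G(11) = mex{2,2,1} = 0
G(12) = mex{0,3,2} = 1
G(13) = mex{1,2,3} = 0
G(14) = mex{0,3,2} = 1
G(15) = mex{1,2,3} = 0
G(16) = mex{0,0,2} = 1
G(17) = mex{1,1,0} = 2
G(18) = mex{2,0,1} = 3
Pile A: G(12) = 1.
Pile B: G(18) = 3.
Combined Grundy value = 1 ⊕ 3 = 2.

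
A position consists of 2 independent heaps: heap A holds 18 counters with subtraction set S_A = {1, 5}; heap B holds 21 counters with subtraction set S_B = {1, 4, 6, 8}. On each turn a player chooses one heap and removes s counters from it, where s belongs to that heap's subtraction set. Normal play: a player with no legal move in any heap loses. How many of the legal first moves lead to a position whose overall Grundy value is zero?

1

Heap A, S = {1, 5}:
n :  0  1  2  3  4  5  6  7  8  9 10 11 12 13 14 15 16 17 18
G :  0  1  0  1  0  1  0  1  0  1  0  1  0  1  0  1  0  1  0
G_A(18) = 0.
Heap B, S = {1, 4, 6, 8}:
n :  0  1  2  3  4  5  6  7  8  9 10 11 12 13 14 15 16 17 18 19 20 21
G :  0  1  0  1  2  0  1  0  1  2  3  2  0  1  0  1  2  0  1  0  1  2
G_B(21) = 2.
Combined Grundy value = 0 ⊕ 2 = 2.
A winning move leaves total XOR = 0, i.e. changes one component's Grundy value g to g ⊕ X where X is the current total.
Heap A: need g' = 0⊕2 = 2. Options: 18−1→G=1, 18−5→G=1. Hits: 0.
Heap B: need g' = 2⊕2 = 0. Options: 21−1→G=1, 21−4→G=0, 21−6→G=1, 21−8→G=1. Hits: 1.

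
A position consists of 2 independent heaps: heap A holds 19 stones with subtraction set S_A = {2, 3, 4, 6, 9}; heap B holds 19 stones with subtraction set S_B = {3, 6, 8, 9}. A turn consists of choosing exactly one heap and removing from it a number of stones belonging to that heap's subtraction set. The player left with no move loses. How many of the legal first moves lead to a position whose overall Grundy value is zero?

Heap A, S = {2, 3, 4, 6, 9}:
G(0) = 0
G(1) = mex{} = 0
G(2) = mex{0} = 1
G(3) = mex{0,0} = 1
G(4) = mex{1,0,0} = 2
G(5) = mex{1,1,0} = 2
G(6) = mex{2,1,1,0} = 3
G(7) = mex{2,2,1,0} = 3
G(8) = mex{3,2,2,1} = 0
G(9) = mex{3,3,2,1,0} = 4
G(10) = mex{0,3,3,2,0} = 1
G(11) = mex{4,0,3,2,1} = 5
G(12) = mex{1,4,0,3,1} = 2
G(13) = mex{5,1,4,3,2} = 0
G(14) = mex{2,5,1,0,2} = 3
G(15) = mex{0,2,5,4,3} = 1
G(16) = mex{3,0,2,1,3} = 4
G(17) = mex{1,3,0,5,0} = 2
G(18) = mex{4,1,3,2,4} = 0
G(19) = mex{2,4,1,0,1} = 3
G_A(19) = 3.
Heap B, S = {3, 6, 8, 9}:
n :  0  1  2  3  4  5  6  7  8  9 10 11 12 13 14 15 16 17 18 19
G :  0  0  0  1  1  1  2  2  2  3  3  3  0  0  0  1  1  1  2  2
G_B(19) = 2.
Combined Grundy value = 3 ⊕ 2 = 1.
A winning move leaves total XOR = 0, i.e. changes one component's Grundy value g to g ⊕ X where X is the current total.
Heap A: need g' = 3⊕1 = 2. Options: 19−2→G=2, 19−3→G=4, 19−4→G=1, 19−6→G=0, 19−9→G=1. Hits: 1.
Heap B: need g' = 2⊕1 = 3. Options: 19−3→G=1, 19−6→G=0, 19−8→G=3, 19−9→G=3. Hits: 2.

3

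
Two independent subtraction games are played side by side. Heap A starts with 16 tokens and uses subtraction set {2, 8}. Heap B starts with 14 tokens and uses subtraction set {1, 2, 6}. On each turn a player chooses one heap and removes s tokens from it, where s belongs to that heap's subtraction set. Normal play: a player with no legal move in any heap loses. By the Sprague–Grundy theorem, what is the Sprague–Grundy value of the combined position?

Heap A, S = {2, 8}:
G(0) = 0
G(1) = mex{} = 0
G(2) = mex{0} = 1
G(3) = mex{0} = 1
G(4) = mex{1} = 0
G(5) = mex{1} = 0
G(6) = mex{0} = 1
G(7) = mex{0} = 1
G(8) = mex{1,0} = 2
G(9) = mex{1,0} = 2
G(10) = mex{2,1} = 0
G(11) = mex{2,1} = 0
G(12) = mex{0,0} = 1
G(13) = mex{0,0} = 1
G(14) = mex{1,1} = 0
G(15) = mex{1,1} = 0
G(16) = mex{0,2} = 1
G_A(16) = 1.
Heap B, S = {1, 2, 6}:
G(0) = 0
G(1) = mex{0} = 1
G(2) = mex{1,0} = 2
G(3) = mex{2,1} = 0
G(4) = mex{0,2} = 1
G(5) = mex{1,0} = 2
G(6) = mex{2,1,0} = 3
G(7) = mex{3,2,1} = 0
G(8) = mex{0,3,2} = 1
G(9) = mex{1,0,0} = 2
G(10) = mex{2,1,1} = 0
G(11) = mex{0,2,2} = 1
G(12) = mex{1,0,3} = 2
G(13) = mex{2,1,0} = 3
G(14) = mex{3,2,1} = 0
G_B(14) = 0.
Combined Grundy value = 1 ⊕ 0 = 1.

1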